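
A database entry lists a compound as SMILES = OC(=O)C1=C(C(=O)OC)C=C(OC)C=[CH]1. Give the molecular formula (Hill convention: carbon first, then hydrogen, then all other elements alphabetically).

Walk through each heavy atom and fill implicit hydrogens from standard valence (C 4, N 3, O 2, S 2, halogen 1):
  atom 1: O, bond orders sum to 1 (valence 2) → 1 H
  atom 2: C, bond orders sum to 4 (valence 4) → 0 H
  atom 3: O, bond orders sum to 2 (valence 2) → 0 H
  atom 4: C, bond orders sum to 4 (valence 4) → 0 H
  atom 5: C, bond orders sum to 4 (valence 4) → 0 H
  atom 6: C, bond orders sum to 4 (valence 4) → 0 H
  atom 7: O, bond orders sum to 2 (valence 2) → 0 H
  atom 8: O, bond orders sum to 2 (valence 2) → 0 H
  atom 9: C, bond orders sum to 1 (valence 4) → 3 H
  atom 10: C, bond orders sum to 3 (valence 4) → 1 H
  atom 11: C, bond orders sum to 4 (valence 4) → 0 H
  atom 12: O, bond orders sum to 2 (valence 2) → 0 H
  atom 13: C, bond orders sum to 1 (valence 4) → 3 H
  atom 14: C, bond orders sum to 3 (valence 4) → 1 H
  atom 15: C with explicit H count 1
Totals → C:10, H:10, O:5.
In Hill order: C10H10O5.

C10H10O5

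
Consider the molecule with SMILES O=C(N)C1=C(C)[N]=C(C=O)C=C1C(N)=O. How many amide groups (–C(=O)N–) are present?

2

The amide motif appears at heavy-atom positions 2, 13 in the SMILES.
Other groups present: 1 aldehyde.
Amide count: 2.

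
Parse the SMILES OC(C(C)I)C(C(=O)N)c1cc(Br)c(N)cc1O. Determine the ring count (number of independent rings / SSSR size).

1

In SMILES, each pair of matching ring-closure digits denotes one ring-closing bond; the number of such bonds equals the number of independent rings.
Ring-closure bonds here: 1.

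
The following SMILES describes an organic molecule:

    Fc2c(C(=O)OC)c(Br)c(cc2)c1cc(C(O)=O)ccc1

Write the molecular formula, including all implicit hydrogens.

C15H10BrFO4

Walk through each heavy atom and fill implicit hydrogens from standard valence (C 4, N 3, O 2, S 2, halogen 1); for lowercase aromatic atoms, an aromatic c carries 1 H when it has two neighbours and 0 H with three, and aromatic n carries 0 H:
  atom 1: F (halogen, monovalent) → 0 H
  atom 2: aromatic c, 3 neighbours → 0 H
  atom 3: aromatic c, 3 neighbours → 0 H
  atom 4: C, bond orders sum to 4 (valence 4) → 0 H
  atom 5: O, bond orders sum to 2 (valence 2) → 0 H
  atom 6: O, bond orders sum to 2 (valence 2) → 0 H
  atom 7: C, bond orders sum to 1 (valence 4) → 3 H
  atom 8: aromatic c, 3 neighbours → 0 H
  atom 9: Br (halogen, monovalent) → 0 H
  atom 10: aromatic c, 3 neighbours → 0 H
  atom 11: aromatic c, 2 neighbours → 1 H
  atom 12: aromatic c, 2 neighbours → 1 H
  atom 13: aromatic c, 3 neighbours → 0 H
  atom 14: aromatic c, 2 neighbours → 1 H
  atom 15: aromatic c, 3 neighbours → 0 H
  atom 16: C, bond orders sum to 4 (valence 4) → 0 H
  atom 17: O, bond orders sum to 1 (valence 2) → 1 H
  atom 18: O, bond orders sum to 2 (valence 2) → 0 H
  atom 19: aromatic c, 2 neighbours → 1 H
  atom 20: aromatic c, 2 neighbours → 1 H
  atom 21: aromatic c, 2 neighbours → 1 H
Totals → C:15, H:10, Br:1, F:1, O:4.
In Hill order: C15H10BrFO4.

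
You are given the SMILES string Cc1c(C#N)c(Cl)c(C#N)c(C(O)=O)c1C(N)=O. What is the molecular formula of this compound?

Walk through each heavy atom and fill implicit hydrogens from standard valence (C 4, N 3, O 2, S 2, halogen 1); for lowercase aromatic atoms, an aromatic c carries 1 H when it has two neighbours and 0 H with three, and aromatic n carries 0 H:
  atom 1: C, bond orders sum to 1 (valence 4) → 3 H
  atom 2: aromatic c, 3 neighbours → 0 H
  atom 3: aromatic c, 3 neighbours → 0 H
  atom 4: C, bond orders sum to 4 (valence 4) → 0 H
  atom 5: N, bond orders sum to 3 (valence 3) → 0 H
  atom 6: aromatic c, 3 neighbours → 0 H
  atom 7: Cl (halogen, monovalent) → 0 H
  atom 8: aromatic c, 3 neighbours → 0 H
  atom 9: C, bond orders sum to 4 (valence 4) → 0 H
  atom 10: N, bond orders sum to 3 (valence 3) → 0 H
  atom 11: aromatic c, 3 neighbours → 0 H
  atom 12: C, bond orders sum to 4 (valence 4) → 0 H
  atom 13: O, bond orders sum to 1 (valence 2) → 1 H
  atom 14: O, bond orders sum to 2 (valence 2) → 0 H
  atom 15: aromatic c, 3 neighbours → 0 H
  atom 16: C, bond orders sum to 4 (valence 4) → 0 H
  atom 17: N, bond orders sum to 1 (valence 3) → 2 H
  atom 18: O, bond orders sum to 2 (valence 2) → 0 H
Totals → C:11, H:6, Cl:1, N:3, O:3.

C11H6ClN3O3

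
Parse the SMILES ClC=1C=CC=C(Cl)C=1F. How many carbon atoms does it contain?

6

Count every carbon token in the SMILES (each C, including those in ring-closure positions and inside branches).
Carbon count: 6.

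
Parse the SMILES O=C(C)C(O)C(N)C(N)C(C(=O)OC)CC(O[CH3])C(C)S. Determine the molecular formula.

Walk through each heavy atom and fill implicit hydrogens from standard valence (C 4, N 3, O 2, S 2, halogen 1):
  atom 1: O, bond orders sum to 2 (valence 2) → 0 H
  atom 2: C, bond orders sum to 4 (valence 4) → 0 H
  atom 3: C, bond orders sum to 1 (valence 4) → 3 H
  atom 4: C, bond orders sum to 3 (valence 4) → 1 H
  atom 5: O, bond orders sum to 1 (valence 2) → 1 H
  atom 6: C, bond orders sum to 3 (valence 4) → 1 H
  atom 7: N, bond orders sum to 1 (valence 3) → 2 H
  atom 8: C, bond orders sum to 3 (valence 4) → 1 H
  atom 9: N, bond orders sum to 1 (valence 3) → 2 H
  atom 10: C, bond orders sum to 3 (valence 4) → 1 H
  atom 11: C, bond orders sum to 4 (valence 4) → 0 H
  atom 12: O, bond orders sum to 2 (valence 2) → 0 H
  atom 13: O, bond orders sum to 2 (valence 2) → 0 H
  atom 14: C, bond orders sum to 1 (valence 4) → 3 H
  atom 15: C, bond orders sum to 2 (valence 4) → 2 H
  atom 16: C, bond orders sum to 3 (valence 4) → 1 H
  atom 17: O, bond orders sum to 2 (valence 2) → 0 H
  atom 18: C with explicit H count 3
  atom 19: C, bond orders sum to 3 (valence 4) → 1 H
  atom 20: C, bond orders sum to 1 (valence 4) → 3 H
  atom 21: S, bond orders sum to 1 (valence 2) → 1 H
Totals → C:13, H:26, N:2, O:5, S:1.

C13H26N2O5S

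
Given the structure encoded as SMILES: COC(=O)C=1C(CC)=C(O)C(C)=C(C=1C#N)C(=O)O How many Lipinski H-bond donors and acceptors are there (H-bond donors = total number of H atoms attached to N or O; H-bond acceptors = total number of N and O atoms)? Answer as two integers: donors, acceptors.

2, 6

Donors: find every N or O and count the H atoms it carries.
  atom 2 (O): bond orders sum to 2 → 0 H
  atom 4 (O): bond orders sum to 2 → 0 H
  atom 10 (O): bond orders sum to 1 → 1 H
  atom 16 (N): bond orders sum to 3 → 0 H
  atom 18 (O): bond orders sum to 2 → 0 H
  atom 19 (O): bond orders sum to 1 → 1 H
Lipinski HBD = 2.
Acceptors: N atoms = 1, O atoms = 5 → HBA = 6.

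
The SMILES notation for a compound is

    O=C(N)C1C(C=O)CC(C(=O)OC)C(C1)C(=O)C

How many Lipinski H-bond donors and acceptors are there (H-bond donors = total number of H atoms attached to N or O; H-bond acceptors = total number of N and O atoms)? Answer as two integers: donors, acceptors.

Donors: find every N or O and count the H atoms it carries.
  atom 1 (O): bond orders sum to 2 → 0 H
  atom 3 (N): bond orders sum to 1 → 2 H
  atom 7 (O): bond orders sum to 2 → 0 H
  atom 11 (O): bond orders sum to 2 → 0 H
  atom 12 (O): bond orders sum to 2 → 0 H
  atom 17 (O): bond orders sum to 2 → 0 H
Lipinski HBD = 2.
Acceptors: N atoms = 1, O atoms = 5 → HBA = 6.

2, 6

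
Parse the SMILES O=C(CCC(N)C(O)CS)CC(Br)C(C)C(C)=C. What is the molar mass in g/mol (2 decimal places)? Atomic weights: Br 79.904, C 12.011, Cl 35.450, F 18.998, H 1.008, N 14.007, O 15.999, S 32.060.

First, the molecular formula is C13H24BrNO2S (counting implicit H from valence).
  Br: 1 × 79.904 = 79.904
  C: 13 × 12.011 = 156.143
  H: 24 × 1.008 = 24.192
  N: 1 × 14.007 = 14.007
  O: 2 × 15.999 = 31.998
  S: 1 × 32.060 = 32.060
Sum: 1×79.904 + 13×12.011 + 24×1.008 + 1×14.007 + 2×15.999 + 1×32.060 = 338.304 → 338.30 g/mol.

338.30 g/mol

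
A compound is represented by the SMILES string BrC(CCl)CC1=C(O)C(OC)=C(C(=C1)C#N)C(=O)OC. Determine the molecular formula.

Walk through each heavy atom and fill implicit hydrogens from standard valence (C 4, N 3, O 2, S 2, halogen 1):
  atom 1: Br (halogen, monovalent) → 0 H
  atom 2: C, bond orders sum to 3 (valence 4) → 1 H
  atom 3: C, bond orders sum to 2 (valence 4) → 2 H
  atom 4: Cl (halogen, monovalent) → 0 H
  atom 5: C, bond orders sum to 2 (valence 4) → 2 H
  atom 6: C, bond orders sum to 4 (valence 4) → 0 H
  atom 7: C, bond orders sum to 4 (valence 4) → 0 H
  atom 8: O, bond orders sum to 1 (valence 2) → 1 H
  atom 9: C, bond orders sum to 4 (valence 4) → 0 H
  atom 10: O, bond orders sum to 2 (valence 2) → 0 H
  atom 11: C, bond orders sum to 1 (valence 4) → 3 H
  atom 12: C, bond orders sum to 4 (valence 4) → 0 H
  atom 13: C, bond orders sum to 4 (valence 4) → 0 H
  atom 14: C, bond orders sum to 3 (valence 4) → 1 H
  atom 15: C, bond orders sum to 4 (valence 4) → 0 H
  atom 16: N, bond orders sum to 3 (valence 3) → 0 H
  atom 17: C, bond orders sum to 4 (valence 4) → 0 H
  atom 18: O, bond orders sum to 2 (valence 2) → 0 H
  atom 19: O, bond orders sum to 2 (valence 2) → 0 H
  atom 20: C, bond orders sum to 1 (valence 4) → 3 H
Totals → C:13, H:13, Br:1, Cl:1, N:1, O:4.
In Hill order: C13H13BrClNO4.

C13H13BrClNO4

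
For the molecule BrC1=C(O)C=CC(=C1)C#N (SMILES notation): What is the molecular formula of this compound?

Walk through each heavy atom and fill implicit hydrogens from standard valence (C 4, N 3, O 2, S 2, halogen 1):
  atom 1: Br (halogen, monovalent) → 0 H
  atom 2: C, bond orders sum to 4 (valence 4) → 0 H
  atom 3: C, bond orders sum to 4 (valence 4) → 0 H
  atom 4: O, bond orders sum to 1 (valence 2) → 1 H
  atom 5: C, bond orders sum to 3 (valence 4) → 1 H
  atom 6: C, bond orders sum to 3 (valence 4) → 1 H
  atom 7: C, bond orders sum to 4 (valence 4) → 0 H
  atom 8: C, bond orders sum to 3 (valence 4) → 1 H
  atom 9: C, bond orders sum to 4 (valence 4) → 0 H
  atom 10: N, bond orders sum to 3 (valence 3) → 0 H
Totals → C:7, H:4, Br:1, N:1, O:1.
In Hill order: C7H4BrNO.

C7H4BrNO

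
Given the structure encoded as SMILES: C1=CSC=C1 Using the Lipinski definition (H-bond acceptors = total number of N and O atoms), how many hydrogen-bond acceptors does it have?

0

N atoms: 0; O atoms: 0.
Lipinski HBA = 0 + 0 = 0.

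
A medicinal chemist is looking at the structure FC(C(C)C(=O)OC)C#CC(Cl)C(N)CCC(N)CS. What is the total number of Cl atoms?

1

Scan the SMILES for Cl atoms (remember two-letter symbols like Cl and Br are single atoms).
Chlorine count: 1.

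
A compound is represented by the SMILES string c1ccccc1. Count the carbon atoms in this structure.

Count every carbon token in the SMILES (each C, including those in ring-closure positions and inside branches).
Carbon count: 6.

6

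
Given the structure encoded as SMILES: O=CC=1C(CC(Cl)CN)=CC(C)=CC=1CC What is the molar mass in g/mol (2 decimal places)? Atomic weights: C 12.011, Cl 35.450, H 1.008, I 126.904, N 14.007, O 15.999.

239.74 g/mol

First, the molecular formula is C13H18ClNO (counting implicit H from valence).
  C: 13 × 12.011 = 156.143
  Cl: 1 × 35.450 = 35.450
  H: 18 × 1.008 = 18.144
  N: 1 × 14.007 = 14.007
  O: 1 × 15.999 = 15.999
Sum: 13×12.011 + 1×35.450 + 18×1.008 + 1×14.007 + 1×15.999 = 239.743 → 239.74 g/mol.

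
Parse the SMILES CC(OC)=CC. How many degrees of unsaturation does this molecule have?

Degree of unsaturation = (number of rings) + (number of π bonds).
Ring closures in the SMILES: 0.
π bonds: 1 double bond (each 1 DoU) → 1 DoU from unsaturation.
Total DoU = 0 + 1 = 1.

1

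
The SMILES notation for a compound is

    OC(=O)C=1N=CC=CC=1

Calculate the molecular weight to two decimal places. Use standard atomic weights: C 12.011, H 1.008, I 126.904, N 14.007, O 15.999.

123.11 g/mol

First, the molecular formula is C6H5NO2 (counting implicit H from valence).
  C: 6 × 12.011 = 72.066
  H: 5 × 1.008 = 5.040
  N: 1 × 14.007 = 14.007
  O: 2 × 15.999 = 31.998
Sum: 6×12.011 + 5×1.008 + 1×14.007 + 2×15.999 = 123.111 → 123.11 g/mol.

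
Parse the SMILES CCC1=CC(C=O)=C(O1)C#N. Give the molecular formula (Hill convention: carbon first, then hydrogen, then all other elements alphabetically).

C8H7NO2

Walk through each heavy atom and fill implicit hydrogens from standard valence (C 4, N 3, O 2, S 2, halogen 1):
  atom 1: C, bond orders sum to 1 (valence 4) → 3 H
  atom 2: C, bond orders sum to 2 (valence 4) → 2 H
  atom 3: C, bond orders sum to 4 (valence 4) → 0 H
  atom 4: C, bond orders sum to 3 (valence 4) → 1 H
  atom 5: C, bond orders sum to 4 (valence 4) → 0 H
  atom 6: C, bond orders sum to 3 (valence 4) → 1 H
  atom 7: O, bond orders sum to 2 (valence 2) → 0 H
  atom 8: C, bond orders sum to 4 (valence 4) → 0 H
  atom 9: O, bond orders sum to 2 (valence 2) → 0 H
  atom 10: C, bond orders sum to 4 (valence 4) → 0 H
  atom 11: N, bond orders sum to 3 (valence 3) → 0 H
Totals → C:8, H:7, N:1, O:2.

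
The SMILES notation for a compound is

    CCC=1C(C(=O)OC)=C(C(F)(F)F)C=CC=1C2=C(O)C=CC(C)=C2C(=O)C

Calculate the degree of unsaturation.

10

Degree of unsaturation = (number of rings) + (number of π bonds).
Ring closures in the SMILES: 2.
π bonds: 8 double bonds (each 1 DoU) → 8 DoU from unsaturation.
Total DoU = 2 + 8 = 10.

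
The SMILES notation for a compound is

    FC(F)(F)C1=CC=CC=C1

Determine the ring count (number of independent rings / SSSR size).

1

In SMILES, each pair of matching ring-closure digits denotes one ring-closing bond; the number of such bonds equals the number of independent rings.
Ring-closure bonds here: 1.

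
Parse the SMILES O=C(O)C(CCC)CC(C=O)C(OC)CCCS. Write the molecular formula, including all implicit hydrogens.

Walk through each heavy atom and fill implicit hydrogens from standard valence (C 4, N 3, O 2, S 2, halogen 1):
  atom 1: O, bond orders sum to 2 (valence 2) → 0 H
  atom 2: C, bond orders sum to 4 (valence 4) → 0 H
  atom 3: O, bond orders sum to 1 (valence 2) → 1 H
  atom 4: C, bond orders sum to 3 (valence 4) → 1 H
  atom 5: C, bond orders sum to 2 (valence 4) → 2 H
  atom 6: C, bond orders sum to 2 (valence 4) → 2 H
  atom 7: C, bond orders sum to 1 (valence 4) → 3 H
  atom 8: C, bond orders sum to 2 (valence 4) → 2 H
  atom 9: C, bond orders sum to 3 (valence 4) → 1 H
  atom 10: C, bond orders sum to 3 (valence 4) → 1 H
  atom 11: O, bond orders sum to 2 (valence 2) → 0 H
  atom 12: C, bond orders sum to 3 (valence 4) → 1 H
  atom 13: O, bond orders sum to 2 (valence 2) → 0 H
  atom 14: C, bond orders sum to 1 (valence 4) → 3 H
  atom 15: C, bond orders sum to 2 (valence 4) → 2 H
  atom 16: C, bond orders sum to 2 (valence 4) → 2 H
  atom 17: C, bond orders sum to 2 (valence 4) → 2 H
  atom 18: S, bond orders sum to 1 (valence 2) → 1 H
Totals → C:13, H:24, O:4, S:1.
In Hill order: C13H24O4S.

C13H24O4S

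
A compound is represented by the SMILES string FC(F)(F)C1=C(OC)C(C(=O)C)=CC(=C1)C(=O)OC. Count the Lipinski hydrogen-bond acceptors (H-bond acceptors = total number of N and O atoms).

4

N atoms: 0; O atoms: 4.
Lipinski HBA = 0 + 4 = 4.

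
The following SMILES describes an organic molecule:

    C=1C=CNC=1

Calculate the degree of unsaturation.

3

Molecular formula: C4H5N.
DoU = (2C + 2 + N − H − X) / 2, where X is the halogen count and O/S are ignored.
    = (2·4 + 2 + 1 − 5 − 0) / 2 = 6 / 2 = 3.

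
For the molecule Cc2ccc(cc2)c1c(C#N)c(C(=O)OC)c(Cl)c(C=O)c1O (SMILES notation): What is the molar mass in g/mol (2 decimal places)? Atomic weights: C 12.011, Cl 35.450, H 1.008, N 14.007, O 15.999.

329.74 g/mol

First, the molecular formula is C17H12ClNO4 (counting implicit H from valence).
  C: 17 × 12.011 = 204.187
  Cl: 1 × 35.450 = 35.450
  H: 12 × 1.008 = 12.096
  N: 1 × 14.007 = 14.007
  O: 4 × 15.999 = 63.996
Sum: 17×12.011 + 1×35.450 + 12×1.008 + 1×14.007 + 4×15.999 = 329.736 → 329.74 g/mol.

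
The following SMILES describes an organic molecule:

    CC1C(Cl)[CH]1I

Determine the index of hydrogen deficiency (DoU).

1

Molecular formula: C4H6ClI.
DoU = (2C + 2 + N − H − X) / 2, where X is the halogen count and O/S are ignored.
    = (2·4 + 2 + 0 − 6 − 2) / 2 = 2 / 2 = 1.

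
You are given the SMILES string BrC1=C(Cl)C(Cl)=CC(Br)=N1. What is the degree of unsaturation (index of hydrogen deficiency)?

4

Degree of unsaturation = (number of rings) + (number of π bonds).
Ring closures in the SMILES: 1.
π bonds: 3 double bonds (each 1 DoU) → 3 DoU from unsaturation.
Total DoU = 1 + 3 = 4.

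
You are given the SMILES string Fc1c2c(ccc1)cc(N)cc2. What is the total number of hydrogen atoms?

8

Walk through each heavy atom and fill implicit hydrogens from standard valence (C 4, N 3, O 2, S 2, halogen 1); for lowercase aromatic atoms, an aromatic c carries 1 H when it has two neighbours and 0 H with three, and aromatic n carries 0 H:
  atom 1: F (halogen, monovalent) → 0 H
  atom 2: aromatic c, 3 neighbours → 0 H
  atom 3: aromatic c, 3 neighbours → 0 H
  atom 4: aromatic c, 3 neighbours → 0 H
  atom 5: aromatic c, 2 neighbours → 1 H
  atom 6: aromatic c, 2 neighbours → 1 H
  atom 7: aromatic c, 2 neighbours → 1 H
  atom 8: aromatic c, 2 neighbours → 1 H
  atom 9: aromatic c, 3 neighbours → 0 H
  atom 10: N, bond orders sum to 1 (valence 3) → 2 H
  atom 11: aromatic c, 2 neighbours → 1 H
  atom 12: aromatic c, 2 neighbours → 1 H
Total hydrogens: 8.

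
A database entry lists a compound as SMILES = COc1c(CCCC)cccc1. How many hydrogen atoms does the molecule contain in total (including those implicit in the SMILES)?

16

Walk through each heavy atom and fill implicit hydrogens from standard valence (C 4, N 3, O 2, S 2, halogen 1); for lowercase aromatic atoms, an aromatic c carries 1 H when it has two neighbours and 0 H with three, and aromatic n carries 0 H:
  atom 1: C, bond orders sum to 1 (valence 4) → 3 H
  atom 2: O, bond orders sum to 2 (valence 2) → 0 H
  atom 3: aromatic c, 3 neighbours → 0 H
  atom 4: aromatic c, 3 neighbours → 0 H
  atom 5: C, bond orders sum to 2 (valence 4) → 2 H
  atom 6: C, bond orders sum to 2 (valence 4) → 2 H
  atom 7: C, bond orders sum to 2 (valence 4) → 2 H
  atom 8: C, bond orders sum to 1 (valence 4) → 3 H
  atom 9: aromatic c, 2 neighbours → 1 H
  atom 10: aromatic c, 2 neighbours → 1 H
  atom 11: aromatic c, 2 neighbours → 1 H
  atom 12: aromatic c, 2 neighbours → 1 H
Total hydrogens: 16.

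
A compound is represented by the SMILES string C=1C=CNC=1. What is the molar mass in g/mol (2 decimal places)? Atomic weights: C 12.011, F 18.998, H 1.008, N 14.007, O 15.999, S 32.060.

First, the molecular formula is C4H5N (counting implicit H from valence).
  C: 4 × 12.011 = 48.044
  H: 5 × 1.008 = 5.040
  N: 1 × 14.007 = 14.007
Sum: 4×12.011 + 5×1.008 + 1×14.007 = 67.091 → 67.09 g/mol.

67.09 g/mol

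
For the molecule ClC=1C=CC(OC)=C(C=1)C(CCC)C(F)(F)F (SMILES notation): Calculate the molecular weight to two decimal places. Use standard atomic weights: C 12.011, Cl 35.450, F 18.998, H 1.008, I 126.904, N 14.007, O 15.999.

First, the molecular formula is C12H14ClF3O (counting implicit H from valence).
  C: 12 × 12.011 = 144.132
  Cl: 1 × 35.450 = 35.450
  F: 3 × 18.998 = 56.994
  H: 14 × 1.008 = 14.112
  O: 1 × 15.999 = 15.999
Sum: 12×12.011 + 1×35.450 + 3×18.998 + 14×1.008 + 1×15.999 = 266.687 → 266.69 g/mol.

266.69 g/mol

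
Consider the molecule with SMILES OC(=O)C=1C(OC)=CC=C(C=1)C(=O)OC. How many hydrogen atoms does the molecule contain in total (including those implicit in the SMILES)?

Walk through each heavy atom and fill implicit hydrogens from standard valence (C 4, N 3, O 2, S 2, halogen 1):
  atom 1: O, bond orders sum to 1 (valence 2) → 1 H
  atom 2: C, bond orders sum to 4 (valence 4) → 0 H
  atom 3: O, bond orders sum to 2 (valence 2) → 0 H
  atom 4: C, bond orders sum to 4 (valence 4) → 0 H
  atom 5: C, bond orders sum to 4 (valence 4) → 0 H
  atom 6: O, bond orders sum to 2 (valence 2) → 0 H
  atom 7: C, bond orders sum to 1 (valence 4) → 3 H
  atom 8: C, bond orders sum to 3 (valence 4) → 1 H
  atom 9: C, bond orders sum to 3 (valence 4) → 1 H
  atom 10: C, bond orders sum to 4 (valence 4) → 0 H
  atom 11: C, bond orders sum to 3 (valence 4) → 1 H
  atom 12: C, bond orders sum to 4 (valence 4) → 0 H
  atom 13: O, bond orders sum to 2 (valence 2) → 0 H
  atom 14: O, bond orders sum to 2 (valence 2) → 0 H
  atom 15: C, bond orders sum to 1 (valence 4) → 3 H
Total hydrogens: 10.

10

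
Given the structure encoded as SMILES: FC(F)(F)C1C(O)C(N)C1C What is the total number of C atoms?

Count every carbon token in the SMILES (each C, including those in ring-closure positions and inside branches).
Carbon count: 6.

6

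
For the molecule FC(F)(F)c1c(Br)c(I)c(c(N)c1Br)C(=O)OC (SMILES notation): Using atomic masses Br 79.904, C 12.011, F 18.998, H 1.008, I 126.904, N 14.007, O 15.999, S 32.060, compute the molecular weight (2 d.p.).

502.85 g/mol

First, the molecular formula is C9H5Br2F3INO2 (counting implicit H from valence).
  Br: 2 × 79.904 = 159.808
  C: 9 × 12.011 = 108.099
  F: 3 × 18.998 = 56.994
  H: 5 × 1.008 = 5.040
  I: 1 × 126.904 = 126.904
  N: 1 × 14.007 = 14.007
  O: 2 × 15.999 = 31.998
Sum: 2×79.904 + 9×12.011 + 3×18.998 + 5×1.008 + 1×126.904 + 1×14.007 + 2×15.999 = 502.850 → 502.85 g/mol.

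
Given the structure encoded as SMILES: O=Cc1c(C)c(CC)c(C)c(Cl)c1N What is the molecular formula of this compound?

C11H14ClNO

Walk through each heavy atom and fill implicit hydrogens from standard valence (C 4, N 3, O 2, S 2, halogen 1); for lowercase aromatic atoms, an aromatic c carries 1 H when it has two neighbours and 0 H with three, and aromatic n carries 0 H:
  atom 1: O, bond orders sum to 2 (valence 2) → 0 H
  atom 2: C, bond orders sum to 3 (valence 4) → 1 H
  atom 3: aromatic c, 3 neighbours → 0 H
  atom 4: aromatic c, 3 neighbours → 0 H
  atom 5: C, bond orders sum to 1 (valence 4) → 3 H
  atom 6: aromatic c, 3 neighbours → 0 H
  atom 7: C, bond orders sum to 2 (valence 4) → 2 H
  atom 8: C, bond orders sum to 1 (valence 4) → 3 H
  atom 9: aromatic c, 3 neighbours → 0 H
  atom 10: C, bond orders sum to 1 (valence 4) → 3 H
  atom 11: aromatic c, 3 neighbours → 0 H
  atom 12: Cl (halogen, monovalent) → 0 H
  atom 13: aromatic c, 3 neighbours → 0 H
  atom 14: N, bond orders sum to 1 (valence 3) → 2 H
Totals → C:11, H:14, Cl:1, N:1, O:1.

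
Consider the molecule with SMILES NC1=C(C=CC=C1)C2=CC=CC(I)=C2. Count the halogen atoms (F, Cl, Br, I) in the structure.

Halogen atoms appear at heavy-atom position 13 (1×I).
Other groups present: 1 primary amine.
Halogen count: 1.

1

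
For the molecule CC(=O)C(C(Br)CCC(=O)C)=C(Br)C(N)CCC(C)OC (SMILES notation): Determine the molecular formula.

Walk through each heavy atom and fill implicit hydrogens from standard valence (C 4, N 3, O 2, S 2, halogen 1):
  atom 1: C, bond orders sum to 1 (valence 4) → 3 H
  atom 2: C, bond orders sum to 4 (valence 4) → 0 H
  atom 3: O, bond orders sum to 2 (valence 2) → 0 H
  atom 4: C, bond orders sum to 4 (valence 4) → 0 H
  atom 5: C, bond orders sum to 3 (valence 4) → 1 H
  atom 6: Br (halogen, monovalent) → 0 H
  atom 7: C, bond orders sum to 2 (valence 4) → 2 H
  atom 8: C, bond orders sum to 2 (valence 4) → 2 H
  atom 9: C, bond orders sum to 4 (valence 4) → 0 H
  atom 10: O, bond orders sum to 2 (valence 2) → 0 H
  atom 11: C, bond orders sum to 1 (valence 4) → 3 H
  atom 12: C, bond orders sum to 4 (valence 4) → 0 H
  atom 13: Br (halogen, monovalent) → 0 H
  atom 14: C, bond orders sum to 3 (valence 4) → 1 H
  atom 15: N, bond orders sum to 1 (valence 3) → 2 H
  atom 16: C, bond orders sum to 2 (valence 4) → 2 H
  atom 17: C, bond orders sum to 2 (valence 4) → 2 H
  atom 18: C, bond orders sum to 3 (valence 4) → 1 H
  atom 19: C, bond orders sum to 1 (valence 4) → 3 H
  atom 20: O, bond orders sum to 2 (valence 2) → 0 H
  atom 21: C, bond orders sum to 1 (valence 4) → 3 H
Totals → C:15, H:25, Br:2, N:1, O:3.
In Hill order: C15H25Br2NO3.

C15H25Br2NO3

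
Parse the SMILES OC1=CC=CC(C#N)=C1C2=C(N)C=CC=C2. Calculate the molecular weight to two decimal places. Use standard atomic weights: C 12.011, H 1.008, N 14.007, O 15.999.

First, the molecular formula is C13H10N2O (counting implicit H from valence).
  C: 13 × 12.011 = 156.143
  H: 10 × 1.008 = 10.080
  N: 2 × 14.007 = 28.014
  O: 1 × 15.999 = 15.999
Sum: 13×12.011 + 10×1.008 + 2×14.007 + 1×15.999 = 210.236 → 210.24 g/mol.

210.24 g/mol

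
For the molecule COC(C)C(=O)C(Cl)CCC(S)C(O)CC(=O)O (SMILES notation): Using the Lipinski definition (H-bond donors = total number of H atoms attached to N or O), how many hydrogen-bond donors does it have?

Donors: find every N or O and count the H atoms it carries.
  atom 2 (O): bond orders sum to 2 → 0 H
  atom 6 (O): bond orders sum to 2 → 0 H
  atom 14 (O): bond orders sum to 1 → 1 H
  atom 17 (O): bond orders sum to 2 → 0 H
  atom 18 (O): bond orders sum to 1 → 1 H
Lipinski HBD = 2.

2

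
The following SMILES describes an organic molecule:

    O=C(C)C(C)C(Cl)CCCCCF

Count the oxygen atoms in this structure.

1

Scan the SMILES for O atoms (remember two-letter symbols like Cl and Br are single atoms).
Oxygen count: 1.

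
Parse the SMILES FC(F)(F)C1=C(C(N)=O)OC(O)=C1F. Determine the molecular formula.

Walk through each heavy atom and fill implicit hydrogens from standard valence (C 4, N 3, O 2, S 2, halogen 1):
  atom 1: F (halogen, monovalent) → 0 H
  atom 2: C, bond orders sum to 4 (valence 4) → 0 H
  atom 3: F (halogen, monovalent) → 0 H
  atom 4: F (halogen, monovalent) → 0 H
  atom 5: C, bond orders sum to 4 (valence 4) → 0 H
  atom 6: C, bond orders sum to 4 (valence 4) → 0 H
  atom 7: C, bond orders sum to 4 (valence 4) → 0 H
  atom 8: N, bond orders sum to 1 (valence 3) → 2 H
  atom 9: O, bond orders sum to 2 (valence 2) → 0 H
  atom 10: O, bond orders sum to 2 (valence 2) → 0 H
  atom 11: C, bond orders sum to 4 (valence 4) → 0 H
  atom 12: O, bond orders sum to 1 (valence 2) → 1 H
  atom 13: C, bond orders sum to 4 (valence 4) → 0 H
  atom 14: F (halogen, monovalent) → 0 H
Totals → C:6, H:3, F:4, N:1, O:3.
In Hill order: C6H3F4NO3.

C6H3F4NO3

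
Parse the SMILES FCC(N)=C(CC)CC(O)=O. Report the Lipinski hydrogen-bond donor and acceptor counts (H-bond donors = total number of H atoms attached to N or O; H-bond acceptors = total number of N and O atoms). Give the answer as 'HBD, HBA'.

Donors: find every N or O and count the H atoms it carries.
  atom 4 (N): bond orders sum to 1 → 2 H
  atom 10 (O): bond orders sum to 1 → 1 H
  atom 11 (O): bond orders sum to 2 → 0 H
Lipinski HBD = 3.
Acceptors: N atoms = 1, O atoms = 2 → HBA = 3.

3, 3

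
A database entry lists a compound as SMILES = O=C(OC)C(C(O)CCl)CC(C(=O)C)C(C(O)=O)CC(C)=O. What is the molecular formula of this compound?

C14H21ClO7

Walk through each heavy atom and fill implicit hydrogens from standard valence (C 4, N 3, O 2, S 2, halogen 1):
  atom 1: O, bond orders sum to 2 (valence 2) → 0 H
  atom 2: C, bond orders sum to 4 (valence 4) → 0 H
  atom 3: O, bond orders sum to 2 (valence 2) → 0 H
  atom 4: C, bond orders sum to 1 (valence 4) → 3 H
  atom 5: C, bond orders sum to 3 (valence 4) → 1 H
  atom 6: C, bond orders sum to 3 (valence 4) → 1 H
  atom 7: O, bond orders sum to 1 (valence 2) → 1 H
  atom 8: C, bond orders sum to 2 (valence 4) → 2 H
  atom 9: Cl (halogen, monovalent) → 0 H
  atom 10: C, bond orders sum to 2 (valence 4) → 2 H
  atom 11: C, bond orders sum to 3 (valence 4) → 1 H
  atom 12: C, bond orders sum to 4 (valence 4) → 0 H
  atom 13: O, bond orders sum to 2 (valence 2) → 0 H
  atom 14: C, bond orders sum to 1 (valence 4) → 3 H
  atom 15: C, bond orders sum to 3 (valence 4) → 1 H
  atom 16: C, bond orders sum to 4 (valence 4) → 0 H
  atom 17: O, bond orders sum to 1 (valence 2) → 1 H
  atom 18: O, bond orders sum to 2 (valence 2) → 0 H
  atom 19: C, bond orders sum to 2 (valence 4) → 2 H
  atom 20: C, bond orders sum to 4 (valence 4) → 0 H
  atom 21: C, bond orders sum to 1 (valence 4) → 3 H
  atom 22: O, bond orders sum to 2 (valence 2) → 0 H
Totals → C:14, H:21, Cl:1, O:7.
In Hill order: C14H21ClO7.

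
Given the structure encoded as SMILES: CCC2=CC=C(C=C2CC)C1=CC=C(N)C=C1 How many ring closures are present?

2

In SMILES, each pair of matching ring-closure digits denotes one ring-closing bond; the number of such bonds equals the number of independent rings.
Ring-closure bonds here: 2.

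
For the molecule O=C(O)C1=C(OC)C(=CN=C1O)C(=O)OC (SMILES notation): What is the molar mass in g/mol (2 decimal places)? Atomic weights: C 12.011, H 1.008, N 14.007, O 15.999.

227.17 g/mol

First, the molecular formula is C9H9NO6 (counting implicit H from valence).
  C: 9 × 12.011 = 108.099
  H: 9 × 1.008 = 9.072
  N: 1 × 14.007 = 14.007
  O: 6 × 15.999 = 95.994
Sum: 9×12.011 + 9×1.008 + 1×14.007 + 6×15.999 = 227.172 → 227.17 g/mol.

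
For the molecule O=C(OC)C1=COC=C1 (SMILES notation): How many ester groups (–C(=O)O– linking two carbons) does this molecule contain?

1

The ester motif appears at heavy-atom position 2 in the SMILES.
Ester count: 1.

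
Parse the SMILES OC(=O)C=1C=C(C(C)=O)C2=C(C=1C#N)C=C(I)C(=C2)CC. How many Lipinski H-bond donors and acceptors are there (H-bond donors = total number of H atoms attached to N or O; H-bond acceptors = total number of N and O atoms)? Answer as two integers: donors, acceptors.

Donors: find every N or O and count the H atoms it carries.
  atom 1 (O): bond orders sum to 1 → 1 H
  atom 3 (O): bond orders sum to 2 → 0 H
  atom 9 (O): bond orders sum to 2 → 0 H
  atom 14 (N): bond orders sum to 3 → 0 H
Lipinski HBD = 1.
Acceptors: N atoms = 1, O atoms = 3 → HBA = 4.

1, 4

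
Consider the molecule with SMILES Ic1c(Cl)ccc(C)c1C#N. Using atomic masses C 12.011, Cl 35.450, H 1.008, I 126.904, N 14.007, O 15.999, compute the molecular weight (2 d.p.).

277.49 g/mol

First, the molecular formula is C8H5ClIN (counting implicit H from valence).
  C: 8 × 12.011 = 96.088
  Cl: 1 × 35.450 = 35.450
  H: 5 × 1.008 = 5.040
  I: 1 × 126.904 = 126.904
  N: 1 × 14.007 = 14.007
Sum: 8×12.011 + 1×35.450 + 5×1.008 + 1×126.904 + 1×14.007 = 277.489 → 277.49 g/mol.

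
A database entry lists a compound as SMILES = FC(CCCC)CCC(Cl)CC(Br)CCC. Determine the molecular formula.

C13H25BrClF

Walk through each heavy atom and fill implicit hydrogens from standard valence (C 4, N 3, O 2, S 2, halogen 1):
  atom 1: F (halogen, monovalent) → 0 H
  atom 2: C, bond orders sum to 3 (valence 4) → 1 H
  atom 3: C, bond orders sum to 2 (valence 4) → 2 H
  atom 4: C, bond orders sum to 2 (valence 4) → 2 H
  atom 5: C, bond orders sum to 2 (valence 4) → 2 H
  atom 6: C, bond orders sum to 1 (valence 4) → 3 H
  atom 7: C, bond orders sum to 2 (valence 4) → 2 H
  atom 8: C, bond orders sum to 2 (valence 4) → 2 H
  atom 9: C, bond orders sum to 3 (valence 4) → 1 H
  atom 10: Cl (halogen, monovalent) → 0 H
  atom 11: C, bond orders sum to 2 (valence 4) → 2 H
  atom 12: C, bond orders sum to 3 (valence 4) → 1 H
  atom 13: Br (halogen, monovalent) → 0 H
  atom 14: C, bond orders sum to 2 (valence 4) → 2 H
  atom 15: C, bond orders sum to 2 (valence 4) → 2 H
  atom 16: C, bond orders sum to 1 (valence 4) → 3 H
Totals → C:13, H:25, Br:1, Cl:1, F:1.
In Hill order: C13H25BrClF.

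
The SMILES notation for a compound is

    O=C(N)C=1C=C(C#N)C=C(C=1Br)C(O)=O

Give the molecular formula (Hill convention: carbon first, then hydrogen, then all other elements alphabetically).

C9H5BrN2O3

Walk through each heavy atom and fill implicit hydrogens from standard valence (C 4, N 3, O 2, S 2, halogen 1):
  atom 1: O, bond orders sum to 2 (valence 2) → 0 H
  atom 2: C, bond orders sum to 4 (valence 4) → 0 H
  atom 3: N, bond orders sum to 1 (valence 3) → 2 H
  atom 4: C, bond orders sum to 4 (valence 4) → 0 H
  atom 5: C, bond orders sum to 3 (valence 4) → 1 H
  atom 6: C, bond orders sum to 4 (valence 4) → 0 H
  atom 7: C, bond orders sum to 4 (valence 4) → 0 H
  atom 8: N, bond orders sum to 3 (valence 3) → 0 H
  atom 9: C, bond orders sum to 3 (valence 4) → 1 H
  atom 10: C, bond orders sum to 4 (valence 4) → 0 H
  atom 11: C, bond orders sum to 4 (valence 4) → 0 H
  atom 12: Br (halogen, monovalent) → 0 H
  atom 13: C, bond orders sum to 4 (valence 4) → 0 H
  atom 14: O, bond orders sum to 1 (valence 2) → 1 H
  atom 15: O, bond orders sum to 2 (valence 2) → 0 H
Totals → C:9, H:5, Br:1, N:2, O:3.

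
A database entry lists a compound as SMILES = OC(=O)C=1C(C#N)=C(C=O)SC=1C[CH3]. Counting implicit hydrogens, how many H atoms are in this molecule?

Walk through each heavy atom and fill implicit hydrogens from standard valence (C 4, N 3, O 2, S 2, halogen 1):
  atom 1: O, bond orders sum to 1 (valence 2) → 1 H
  atom 2: C, bond orders sum to 4 (valence 4) → 0 H
  atom 3: O, bond orders sum to 2 (valence 2) → 0 H
  atom 4: C, bond orders sum to 4 (valence 4) → 0 H
  atom 5: C, bond orders sum to 4 (valence 4) → 0 H
  atom 6: C, bond orders sum to 4 (valence 4) → 0 H
  atom 7: N, bond orders sum to 3 (valence 3) → 0 H
  atom 8: C, bond orders sum to 4 (valence 4) → 0 H
  atom 9: C, bond orders sum to 3 (valence 4) → 1 H
  atom 10: O, bond orders sum to 2 (valence 2) → 0 H
  atom 11: S, bond orders sum to 2 (valence 2) → 0 H
  atom 12: C, bond orders sum to 4 (valence 4) → 0 H
  atom 13: C, bond orders sum to 2 (valence 4) → 2 H
  atom 14: C with explicit H count 3
Total hydrogens: 7.

7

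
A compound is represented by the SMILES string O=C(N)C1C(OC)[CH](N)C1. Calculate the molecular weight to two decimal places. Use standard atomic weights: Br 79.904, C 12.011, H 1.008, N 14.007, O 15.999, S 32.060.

144.17 g/mol

First, the molecular formula is C6H12N2O2 (counting implicit H from valence).
  C: 6 × 12.011 = 72.066
  H: 12 × 1.008 = 12.096
  N: 2 × 14.007 = 28.014
  O: 2 × 15.999 = 31.998
Sum: 6×12.011 + 12×1.008 + 2×14.007 + 2×15.999 = 144.174 → 144.17 g/mol.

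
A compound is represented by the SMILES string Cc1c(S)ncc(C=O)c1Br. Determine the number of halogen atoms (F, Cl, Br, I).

Halogen atoms appear at heavy-atom position 11 (1×Br).
Other groups present: 1 aldehyde, 1 thiol.
Halogen count: 1.

1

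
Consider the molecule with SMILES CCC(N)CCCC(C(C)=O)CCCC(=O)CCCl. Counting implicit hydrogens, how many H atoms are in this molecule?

Walk through each heavy atom and fill implicit hydrogens from standard valence (C 4, N 3, O 2, S 2, halogen 1):
  atom 1: C, bond orders sum to 1 (valence 4) → 3 H
  atom 2: C, bond orders sum to 2 (valence 4) → 2 H
  atom 3: C, bond orders sum to 3 (valence 4) → 1 H
  atom 4: N, bond orders sum to 1 (valence 3) → 2 H
  atom 5: C, bond orders sum to 2 (valence 4) → 2 H
  atom 6: C, bond orders sum to 2 (valence 4) → 2 H
  atom 7: C, bond orders sum to 2 (valence 4) → 2 H
  atom 8: C, bond orders sum to 3 (valence 4) → 1 H
  atom 9: C, bond orders sum to 4 (valence 4) → 0 H
  atom 10: C, bond orders sum to 1 (valence 4) → 3 H
  atom 11: O, bond orders sum to 2 (valence 2) → 0 H
  atom 12: C, bond orders sum to 2 (valence 4) → 2 H
  atom 13: C, bond orders sum to 2 (valence 4) → 2 H
  atom 14: C, bond orders sum to 2 (valence 4) → 2 H
  atom 15: C, bond orders sum to 4 (valence 4) → 0 H
  atom 16: O, bond orders sum to 2 (valence 2) → 0 H
  atom 17: C, bond orders sum to 2 (valence 4) → 2 H
  atom 18: C, bond orders sum to 2 (valence 4) → 2 H
  atom 19: Cl (halogen, monovalent) → 0 H
Total hydrogens: 28.

28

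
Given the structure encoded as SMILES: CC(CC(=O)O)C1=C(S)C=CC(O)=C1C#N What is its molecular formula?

C11H11NO3S

Walk through each heavy atom and fill implicit hydrogens from standard valence (C 4, N 3, O 2, S 2, halogen 1):
  atom 1: C, bond orders sum to 1 (valence 4) → 3 H
  atom 2: C, bond orders sum to 3 (valence 4) → 1 H
  atom 3: C, bond orders sum to 2 (valence 4) → 2 H
  atom 4: C, bond orders sum to 4 (valence 4) → 0 H
  atom 5: O, bond orders sum to 2 (valence 2) → 0 H
  atom 6: O, bond orders sum to 1 (valence 2) → 1 H
  atom 7: C, bond orders sum to 4 (valence 4) → 0 H
  atom 8: C, bond orders sum to 4 (valence 4) → 0 H
  atom 9: S, bond orders sum to 1 (valence 2) → 1 H
  atom 10: C, bond orders sum to 3 (valence 4) → 1 H
  atom 11: C, bond orders sum to 3 (valence 4) → 1 H
  atom 12: C, bond orders sum to 4 (valence 4) → 0 H
  atom 13: O, bond orders sum to 1 (valence 2) → 1 H
  atom 14: C, bond orders sum to 4 (valence 4) → 0 H
  atom 15: C, bond orders sum to 4 (valence 4) → 0 H
  atom 16: N, bond orders sum to 3 (valence 3) → 0 H
Totals → C:11, H:11, N:1, O:3, S:1.
In Hill order: C11H11NO3S.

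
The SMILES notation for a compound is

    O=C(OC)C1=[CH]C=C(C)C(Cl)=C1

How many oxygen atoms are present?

Scan the SMILES for O atoms (remember two-letter symbols like Cl and Br are single atoms).
Oxygen count: 2.

2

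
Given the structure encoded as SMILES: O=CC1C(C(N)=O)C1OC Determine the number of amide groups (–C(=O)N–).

1

The amide motif appears at heavy-atom position 5 in the SMILES.
Other groups present: 1 aldehyde, 1 ether.
Amide count: 1.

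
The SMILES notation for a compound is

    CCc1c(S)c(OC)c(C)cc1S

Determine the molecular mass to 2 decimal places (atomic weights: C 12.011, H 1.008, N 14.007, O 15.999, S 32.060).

214.34 g/mol

First, the molecular formula is C10H14OS2 (counting implicit H from valence).
  C: 10 × 12.011 = 120.110
  H: 14 × 1.008 = 14.112
  O: 1 × 15.999 = 15.999
  S: 2 × 32.060 = 64.120
Sum: 10×12.011 + 14×1.008 + 1×15.999 + 2×32.060 = 214.341 → 214.34 g/mol.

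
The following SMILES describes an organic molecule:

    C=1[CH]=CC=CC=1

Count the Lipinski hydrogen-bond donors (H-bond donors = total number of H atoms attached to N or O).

0

Donors: find every N or O and count the H atoms it carries.
  (no N or O atoms present)
Lipinski HBD = 0.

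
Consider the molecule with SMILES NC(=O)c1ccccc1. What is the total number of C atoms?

Count every carbon token in the SMILES (each C, including those in ring-closure positions and inside branches).
Carbon count: 7.

7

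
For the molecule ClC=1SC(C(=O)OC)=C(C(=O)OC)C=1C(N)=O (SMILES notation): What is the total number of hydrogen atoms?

8

Walk through each heavy atom and fill implicit hydrogens from standard valence (C 4, N 3, O 2, S 2, halogen 1):
  atom 1: Cl (halogen, monovalent) → 0 H
  atom 2: C, bond orders sum to 4 (valence 4) → 0 H
  atom 3: S, bond orders sum to 2 (valence 2) → 0 H
  atom 4: C, bond orders sum to 4 (valence 4) → 0 H
  atom 5: C, bond orders sum to 4 (valence 4) → 0 H
  atom 6: O, bond orders sum to 2 (valence 2) → 0 H
  atom 7: O, bond orders sum to 2 (valence 2) → 0 H
  atom 8: C, bond orders sum to 1 (valence 4) → 3 H
  atom 9: C, bond orders sum to 4 (valence 4) → 0 H
  atom 10: C, bond orders sum to 4 (valence 4) → 0 H
  atom 11: O, bond orders sum to 2 (valence 2) → 0 H
  atom 12: O, bond orders sum to 2 (valence 2) → 0 H
  atom 13: C, bond orders sum to 1 (valence 4) → 3 H
  atom 14: C, bond orders sum to 4 (valence 4) → 0 H
  atom 15: C, bond orders sum to 4 (valence 4) → 0 H
  atom 16: N, bond orders sum to 1 (valence 3) → 2 H
  atom 17: O, bond orders sum to 2 (valence 2) → 0 H
Total hydrogens: 8.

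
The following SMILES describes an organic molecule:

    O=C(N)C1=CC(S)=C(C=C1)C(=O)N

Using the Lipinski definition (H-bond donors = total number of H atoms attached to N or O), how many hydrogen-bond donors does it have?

4

Donors: find every N or O and count the H atoms it carries.
  atom 1 (O): bond orders sum to 2 → 0 H
  atom 3 (N): bond orders sum to 1 → 2 H
  atom 12 (O): bond orders sum to 2 → 0 H
  atom 13 (N): bond orders sum to 1 → 2 H
Lipinski HBD = 4.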